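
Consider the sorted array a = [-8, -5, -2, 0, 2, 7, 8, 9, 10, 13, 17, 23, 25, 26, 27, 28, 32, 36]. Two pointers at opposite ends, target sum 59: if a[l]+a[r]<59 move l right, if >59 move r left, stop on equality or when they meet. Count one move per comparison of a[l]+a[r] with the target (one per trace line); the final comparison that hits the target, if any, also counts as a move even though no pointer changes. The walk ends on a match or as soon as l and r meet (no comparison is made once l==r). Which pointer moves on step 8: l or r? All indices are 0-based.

l

l=0 r=17: -8+36=28 <59, l++
l=1 r=17: -5+36=31 <59, l++
l=2 r=17: -2+36=34 <59, l++
l=3 r=17: 0+36=36 <59, l++
l=4 r=17: 2+36=38 <59, l++
l=5 r=17: 7+36=43 <59, l++
l=6 r=17: 8+36=44 <59, l++
l=7 r=17: 9+36=45 <59, l++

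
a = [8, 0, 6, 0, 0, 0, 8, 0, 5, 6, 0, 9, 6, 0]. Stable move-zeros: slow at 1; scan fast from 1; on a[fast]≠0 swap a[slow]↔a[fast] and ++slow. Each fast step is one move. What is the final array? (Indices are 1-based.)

slow=1 fast=1: a[fast]=8≠0 swap→a[1]=8, slow++,fast++
slow=2 fast=2: a[fast]=0, fast++
slow=2 fast=3: a[fast]=6≠0 swap→a[2]=6, slow++,fast++
slow=3 fast=4: a[fast]=0, fast++
slow=3 fast=5: a[fast]=0, fast++
slow=3 fast=6: a[fast]=0, fast++
slow=3 fast=7: a[fast]=8≠0 swap→a[3]=8, slow++,fast++
slow=4 fast=8: a[fast]=0, fast++
slow=4 fast=9: a[fast]=5≠0 swap→a[4]=5, slow++,fast++
slow=5 fast=10: a[fast]=6≠0 swap→a[5]=6, slow++,fast++
slow=6 fast=11: a[fast]=0, fast++
slow=6 fast=12: a[fast]=9≠0 swap→a[6]=9, slow++,fast++
slow=7 fast=13: a[fast]=6≠0 swap→a[7]=6, slow++,fast++
slow=8 fast=14: a[fast]=0, fast++

[8, 6, 8, 5, 6, 9, 6, 0, 0, 0, 0, 0, 0, 0]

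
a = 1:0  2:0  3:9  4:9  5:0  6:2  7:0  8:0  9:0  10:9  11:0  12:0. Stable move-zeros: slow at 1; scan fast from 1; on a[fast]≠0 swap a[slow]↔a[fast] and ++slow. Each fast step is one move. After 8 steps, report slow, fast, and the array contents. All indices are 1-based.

slow=4, fast=9, a=[9, 9, 2, 0, 0, 0, 0, 0, 0, 9, 0, 0]

(s=1,f=1) a[fast]=0 → fast++
(s=1,f=2) a[fast]=0 → fast++
(s=1,f=3) a[fast]=9≠0 swap→a[1]=9 → slow++,fast++
(s=2,f=4) a[fast]=9≠0 swap→a[2]=9 → slow++,fast++
(s=3,f=5) a[fast]=0 → fast++
(s=3,f=6) a[fast]=2≠0 swap→a[3]=2 → slow++,fast++
(s=4,f=7) a[fast]=0 → fast++
(s=4,f=8) a[fast]=0 → fast++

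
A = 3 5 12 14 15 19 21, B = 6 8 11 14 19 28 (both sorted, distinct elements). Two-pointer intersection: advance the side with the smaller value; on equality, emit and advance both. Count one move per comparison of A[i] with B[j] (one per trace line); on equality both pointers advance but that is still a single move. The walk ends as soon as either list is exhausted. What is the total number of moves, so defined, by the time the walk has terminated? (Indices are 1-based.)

10 moves

[i=1,j=1] 3<6 → i++
[i=2,j=1] 5<6 → i++
[i=3,j=1] 12>6 → j++
[i=3,j=2] 12>8 → j++
[i=3,j=3] 12>11 → j++
[i=3,j=4] 12<14 → i++
[i=4,j=4] 14==14 emit → i++,j++
[i=5,j=5] 15<19 → i++
[i=6,j=5] 19==19 emit → i++,j++
[i=7,j=6] 21<28 → i++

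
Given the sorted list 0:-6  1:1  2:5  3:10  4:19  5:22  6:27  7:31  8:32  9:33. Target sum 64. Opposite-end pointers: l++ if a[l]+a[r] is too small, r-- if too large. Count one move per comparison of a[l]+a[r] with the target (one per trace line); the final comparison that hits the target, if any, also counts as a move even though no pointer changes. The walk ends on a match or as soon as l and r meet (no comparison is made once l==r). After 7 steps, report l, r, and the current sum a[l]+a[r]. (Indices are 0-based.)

l=7, r=9, sum=64

[0,9] -6+33=27 <64 → l++
[1,9] 1+33=34 <64 → l++
[2,9] 5+33=38 <64 → l++
[3,9] 10+33=43 <64 → l++
[4,9] 19+33=52 <64 → l++
[5,9] 22+33=55 <64 → l++
[6,9] 27+33=60 <64 → l++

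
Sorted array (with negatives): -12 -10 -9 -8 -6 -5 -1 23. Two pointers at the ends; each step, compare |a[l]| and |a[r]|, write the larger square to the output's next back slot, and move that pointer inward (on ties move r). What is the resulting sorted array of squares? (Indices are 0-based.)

l=0 r=7: |-12|<=|23| out[7]=529, r--
l=0 r=6: |-12|>|-1| out[6]=144, l++
l=1 r=6: |-10|>|-1| out[5]=100, l++
l=2 r=6: |-9|>|-1| out[4]=81, l++
l=3 r=6: |-8|>|-1| out[3]=64, l++
l=4 r=6: |-6|>|-1| out[2]=36, l++
l=5 r=6: |-5|>|-1| out[1]=25, l++
l=6 r=6: |-1|<=|-1| out[0]=1, r--

[1, 25, 36, 64, 81, 100, 144, 529]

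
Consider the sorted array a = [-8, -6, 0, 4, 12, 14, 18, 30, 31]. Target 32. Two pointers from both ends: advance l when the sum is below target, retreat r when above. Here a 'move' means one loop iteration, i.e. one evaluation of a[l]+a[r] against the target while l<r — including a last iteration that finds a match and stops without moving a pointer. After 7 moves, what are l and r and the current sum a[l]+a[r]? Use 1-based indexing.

l=1 r=9: -8+31=23 <32, l++
l=2 r=9: -6+31=25 <32, l++
l=3 r=9: 0+31=31 <32, l++
l=4 r=9: 4+31=35 >32, r--
l=4 r=8: 4+30=34 >32, r--
l=4 r=7: 4+18=22 <32, l++
l=5 r=7: 12+18=30 <32, l++

l=6, r=7, sum=32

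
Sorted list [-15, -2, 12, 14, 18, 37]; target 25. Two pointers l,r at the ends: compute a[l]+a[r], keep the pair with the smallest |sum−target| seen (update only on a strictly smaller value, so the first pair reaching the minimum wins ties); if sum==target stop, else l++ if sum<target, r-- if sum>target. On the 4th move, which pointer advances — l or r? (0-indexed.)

r

l=0 r=5: -15+37=22 d=3 *, l++
l=1 r=5: -2+37=35 d=10, r--
l=1 r=4: -2+18=16 d=9, l++
l=2 r=4: 12+18=30 d=5, r--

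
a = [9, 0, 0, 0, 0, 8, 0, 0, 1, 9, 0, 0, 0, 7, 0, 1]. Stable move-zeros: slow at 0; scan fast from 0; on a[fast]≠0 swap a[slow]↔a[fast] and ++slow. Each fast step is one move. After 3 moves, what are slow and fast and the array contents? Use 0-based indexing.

slow=0 fast=0: a[fast]=9≠0 swap→a[0]=9, slow++,fast++
slow=1 fast=1: a[fast]=0, fast++
slow=1 fast=2: a[fast]=0, fast++

slow=1, fast=3, a=[9, 0, 0, 0, 0, 8, 0, 0, 1, 9, 0, 0, 0, 7, 0, 1]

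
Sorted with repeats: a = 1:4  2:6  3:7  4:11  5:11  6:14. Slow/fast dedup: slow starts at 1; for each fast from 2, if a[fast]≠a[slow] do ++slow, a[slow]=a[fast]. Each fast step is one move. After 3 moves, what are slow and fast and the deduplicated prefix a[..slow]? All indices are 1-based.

slow=4, fast=5, prefix=[4, 6, 7, 11]

slow=1 fast=2: a[fast]=6≠a[slow]=4 write a[2]=6, slow++,fast++
slow=2 fast=3: a[fast]=7≠a[slow]=6 write a[3]=7, slow++,fast++
slow=3 fast=4: a[fast]=11≠a[slow]=7 write a[4]=11, slow++,fast++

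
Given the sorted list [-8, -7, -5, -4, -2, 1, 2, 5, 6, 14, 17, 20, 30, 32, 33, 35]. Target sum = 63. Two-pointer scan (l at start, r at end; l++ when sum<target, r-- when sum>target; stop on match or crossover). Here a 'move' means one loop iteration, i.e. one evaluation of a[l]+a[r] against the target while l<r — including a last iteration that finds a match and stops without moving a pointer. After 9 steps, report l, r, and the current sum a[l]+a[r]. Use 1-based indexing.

l=10, r=16, sum=49

[1,16] -8+35=27 <63 → l++
[2,16] -7+35=28 <63 → l++
[3,16] -5+35=30 <63 → l++
[4,16] -4+35=31 <63 → l++
[5,16] -2+35=33 <63 → l++
[6,16] 1+35=36 <63 → l++
[7,16] 2+35=37 <63 → l++
[8,16] 5+35=40 <63 → l++
[9,16] 6+35=41 <63 → l++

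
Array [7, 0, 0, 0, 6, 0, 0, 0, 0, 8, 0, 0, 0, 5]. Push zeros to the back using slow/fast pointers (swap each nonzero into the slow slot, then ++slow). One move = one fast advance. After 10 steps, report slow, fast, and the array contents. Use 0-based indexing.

slow=0 fast=0: a[fast]=7≠0 swap→a[0]=7, slow++,fast++
slow=1 fast=1: a[fast]=0, fast++
slow=1 fast=2: a[fast]=0, fast++
slow=1 fast=3: a[fast]=0, fast++
slow=1 fast=4: a[fast]=6≠0 swap→a[1]=6, slow++,fast++
slow=2 fast=5: a[fast]=0, fast++
slow=2 fast=6: a[fast]=0, fast++
slow=2 fast=7: a[fast]=0, fast++
slow=2 fast=8: a[fast]=0, fast++
slow=2 fast=9: a[fast]=8≠0 swap→a[2]=8, slow++,fast++

slow=3, fast=10, a=[7, 6, 8, 0, 0, 0, 0, 0, 0, 0, 0, 0, 0, 5]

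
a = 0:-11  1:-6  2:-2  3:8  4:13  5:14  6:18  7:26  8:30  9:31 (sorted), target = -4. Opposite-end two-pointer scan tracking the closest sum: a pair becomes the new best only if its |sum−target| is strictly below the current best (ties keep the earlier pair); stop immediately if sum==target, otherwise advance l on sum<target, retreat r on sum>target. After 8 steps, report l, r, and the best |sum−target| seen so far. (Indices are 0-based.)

[0,9] -11+31=20 d=24 * → r--
[0,8] -11+30=19 d=23 * → r--
[0,7] -11+26=15 d=19 * → r--
[0,6] -11+18=7 d=11 * → r--
[0,5] -11+14=3 d=7 * → r--
[0,4] -11+13=2 d=6 * → r--
[0,3] -11+8=-3 d=1 * → r--
[0,2] -11+-2=-13 d=9 → l++

l=1, r=2, best |Δ|=1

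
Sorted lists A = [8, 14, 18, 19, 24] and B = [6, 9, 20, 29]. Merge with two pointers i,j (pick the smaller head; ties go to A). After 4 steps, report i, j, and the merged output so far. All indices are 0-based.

i=0 j=0: A[i]=8>B[j]=6 take 6, j++
i=0 j=1: A[i]=8<=B[j]=9 take 8, i++
i=1 j=1: A[i]=14>B[j]=9 take 9, j++
i=1 j=2: A[i]=14<=B[j]=20 take 14, i++

i=2, j=2, merged so far=[6, 8, 9, 14]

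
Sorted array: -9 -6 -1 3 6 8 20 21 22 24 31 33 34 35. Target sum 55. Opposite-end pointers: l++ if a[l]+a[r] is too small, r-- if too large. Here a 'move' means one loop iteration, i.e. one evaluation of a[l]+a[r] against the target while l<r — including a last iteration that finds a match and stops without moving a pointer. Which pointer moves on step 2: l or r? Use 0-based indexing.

l

l=0 r=13: -9+35=26 <55, l++
l=1 r=13: -6+35=29 <55, l++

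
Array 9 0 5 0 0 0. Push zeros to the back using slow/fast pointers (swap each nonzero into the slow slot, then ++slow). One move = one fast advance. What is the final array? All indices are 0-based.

[9, 5, 0, 0, 0, 0]

(s=0,f=0) a[fast]=9≠0 swap→a[0]=9 → slow++,fast++
(s=1,f=1) a[fast]=0 → fast++
(s=1,f=2) a[fast]=5≠0 swap→a[1]=5 → slow++,fast++
(s=2,f=3) a[fast]=0 → fast++
(s=2,f=4) a[fast]=0 → fast++
(s=2,f=5) a[fast]=0 → fast++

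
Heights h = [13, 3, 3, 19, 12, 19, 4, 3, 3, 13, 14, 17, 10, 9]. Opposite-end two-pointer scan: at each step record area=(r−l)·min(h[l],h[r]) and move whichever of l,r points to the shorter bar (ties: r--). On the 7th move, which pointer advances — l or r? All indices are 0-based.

r

[0,13] min(13,9)*13=117 best=117 * → r--
[0,12] min(13,10)*12=120 best=120 * → r--
[0,11] min(13,17)*11=143 best=143 * → l++
[1,11] min(3,17)*10=30 best=143 → l++
[2,11] min(3,17)*9=27 best=143 → l++
[3,11] min(19,17)*8=136 best=143 → r--
[3,10] min(19,14)*7=98 best=143 → r--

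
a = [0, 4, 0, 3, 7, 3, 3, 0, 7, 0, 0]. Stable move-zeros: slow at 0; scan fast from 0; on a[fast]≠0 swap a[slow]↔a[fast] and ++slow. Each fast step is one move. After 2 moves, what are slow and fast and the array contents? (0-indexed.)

(s=0,f=0) a[fast]=0 → fast++
(s=0,f=1) a[fast]=4≠0 swap→a[0]=4 → slow++,fast++

slow=1, fast=2, a=[4, 0, 0, 3, 7, 3, 3, 0, 7, 0, 0]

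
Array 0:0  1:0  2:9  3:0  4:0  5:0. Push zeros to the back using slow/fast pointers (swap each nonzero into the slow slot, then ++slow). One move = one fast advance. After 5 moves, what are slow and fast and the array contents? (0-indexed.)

slow=1, fast=5, a=[9, 0, 0, 0, 0, 0]

(s=0,f=0) a[fast]=0 → fast++
(s=0,f=1) a[fast]=0 → fast++
(s=0,f=2) a[fast]=9≠0 swap→a[0]=9 → slow++,fast++
(s=1,f=3) a[fast]=0 → fast++
(s=1,f=4) a[fast]=0 → fast++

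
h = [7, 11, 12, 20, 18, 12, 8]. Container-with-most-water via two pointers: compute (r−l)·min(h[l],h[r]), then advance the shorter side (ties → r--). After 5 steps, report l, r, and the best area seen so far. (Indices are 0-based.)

[0,6] min(7,8)*6=42 best=42 * → l++
[1,6] min(11,8)*5=40 best=42 → r--
[1,5] min(11,12)*4=44 best=44 * → l++
[2,5] min(12,12)*3=36 best=44 → r--
[2,4] min(12,18)*2=24 best=44 → l++

l=3, r=4, best area=44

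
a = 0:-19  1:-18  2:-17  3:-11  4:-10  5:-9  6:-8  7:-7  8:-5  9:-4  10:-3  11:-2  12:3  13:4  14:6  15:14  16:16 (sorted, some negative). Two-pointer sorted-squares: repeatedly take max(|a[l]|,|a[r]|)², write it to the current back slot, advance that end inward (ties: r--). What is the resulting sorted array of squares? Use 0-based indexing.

[4, 9, 9, 16, 16, 25, 36, 49, 64, 81, 100, 121, 196, 256, 289, 324, 361]

[0,16] |-19|>|16| out[16]=361 → l++
[1,16] |-18|>|16| out[15]=324 → l++
[2,16] |-17|>|16| out[14]=289 → l++
[3,16] |-11|<=|16| out[13]=256 → r--
[3,15] |-11|<=|14| out[12]=196 → r--
[3,14] |-11|>|6| out[11]=121 → l++
[4,14] |-10|>|6| out[10]=100 → l++
[5,14] |-9|>|6| out[9]=81 → l++
[6,14] |-8|>|6| out[8]=64 → l++
[7,14] |-7|>|6| out[7]=49 → l++
[8,14] |-5|<=|6| out[6]=36 → r--
[8,13] |-5|>|4| out[5]=25 → l++
[9,13] |-4|<=|4| out[4]=16 → r--
[9,12] |-4|>|3| out[3]=16 → l++
[10,12] |-3|<=|3| out[2]=9 → r--
[10,11] |-3|>|-2| out[1]=9 → l++
[11,11] |-2|<=|-2| out[0]=4 → r--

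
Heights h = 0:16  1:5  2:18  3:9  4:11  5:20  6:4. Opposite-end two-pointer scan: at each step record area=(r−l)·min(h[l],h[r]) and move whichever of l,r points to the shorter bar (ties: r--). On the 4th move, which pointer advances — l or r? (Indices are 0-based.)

l=0 r=6: min(16,4)*6=24 best=24 *, r--
l=0 r=5: min(16,20)*5=80 best=80 *, l++
l=1 r=5: min(5,20)*4=20 best=80, l++
l=2 r=5: min(18,20)*3=54 best=80, l++

l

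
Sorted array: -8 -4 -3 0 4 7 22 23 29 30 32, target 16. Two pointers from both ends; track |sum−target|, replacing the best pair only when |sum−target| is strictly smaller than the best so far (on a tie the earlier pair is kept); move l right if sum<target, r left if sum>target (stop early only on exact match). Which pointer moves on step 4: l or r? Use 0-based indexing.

l=0 r=10: -8+32=24 d=8 *, r--
l=0 r=9: -8+30=22 d=6 *, r--
l=0 r=8: -8+29=21 d=5 *, r--
l=0 r=7: -8+23=15 d=1 *, l++

l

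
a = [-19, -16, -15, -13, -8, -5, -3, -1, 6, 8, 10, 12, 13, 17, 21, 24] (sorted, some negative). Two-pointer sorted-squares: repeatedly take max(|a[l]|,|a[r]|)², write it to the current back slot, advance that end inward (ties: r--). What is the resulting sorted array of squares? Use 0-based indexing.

[0,15] |-19|<=|24| out[15]=576 → r--
[0,14] |-19|<=|21| out[14]=441 → r--
[0,13] |-19|>|17| out[13]=361 → l++
[1,13] |-16|<=|17| out[12]=289 → r--
[1,12] |-16|>|13| out[11]=256 → l++
[2,12] |-15|>|13| out[10]=225 → l++
[3,12] |-13|<=|13| out[9]=169 → r--
[3,11] |-13|>|12| out[8]=169 → l++
[4,11] |-8|<=|12| out[7]=144 → r--
[4,10] |-8|<=|10| out[6]=100 → r--
[4,9] |-8|<=|8| out[5]=64 → r--
[4,8] |-8|>|6| out[4]=64 → l++
[5,8] |-5|<=|6| out[3]=36 → r--
[5,7] |-5|>|-1| out[2]=25 → l++
[6,7] |-3|>|-1| out[1]=9 → l++
[7,7] |-1|<=|-1| out[0]=1 → r--

[1, 9, 25, 36, 64, 64, 100, 144, 169, 169, 225, 256, 289, 361, 441, 576]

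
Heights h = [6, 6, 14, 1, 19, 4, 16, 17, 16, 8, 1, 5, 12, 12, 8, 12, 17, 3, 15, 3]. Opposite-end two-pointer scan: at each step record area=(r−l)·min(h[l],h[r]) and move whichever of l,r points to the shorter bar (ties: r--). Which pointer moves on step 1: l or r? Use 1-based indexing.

r

l=1 r=20: min(6,3)*19=57 best=57 *, r--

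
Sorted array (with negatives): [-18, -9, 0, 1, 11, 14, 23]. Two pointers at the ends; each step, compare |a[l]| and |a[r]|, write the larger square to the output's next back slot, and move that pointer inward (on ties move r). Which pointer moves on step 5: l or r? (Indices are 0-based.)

[0,6] |-18|<=|23| out[6]=529 → r--
[0,5] |-18|>|14| out[5]=324 → l++
[1,5] |-9|<=|14| out[4]=196 → r--
[1,4] |-9|<=|11| out[3]=121 → r--
[1,3] |-9|>|1| out[2]=81 → l++

l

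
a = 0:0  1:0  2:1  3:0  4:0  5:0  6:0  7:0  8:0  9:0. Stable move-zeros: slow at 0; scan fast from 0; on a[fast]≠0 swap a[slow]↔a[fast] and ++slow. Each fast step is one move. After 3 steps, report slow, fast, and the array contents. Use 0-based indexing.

slow=0 fast=0: a[fast]=0, fast++
slow=0 fast=1: a[fast]=0, fast++
slow=0 fast=2: a[fast]=1≠0 swap→a[0]=1, slow++,fast++

slow=1, fast=3, a=[1, 0, 0, 0, 0, 0, 0, 0, 0, 0]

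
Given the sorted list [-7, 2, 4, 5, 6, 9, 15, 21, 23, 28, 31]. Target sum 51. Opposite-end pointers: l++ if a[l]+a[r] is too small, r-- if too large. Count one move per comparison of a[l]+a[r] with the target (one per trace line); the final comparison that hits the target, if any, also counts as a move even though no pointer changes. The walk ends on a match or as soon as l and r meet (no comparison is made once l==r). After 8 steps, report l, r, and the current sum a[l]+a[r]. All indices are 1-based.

[1,11] -7+31=24 <51 → l++
[2,11] 2+31=33 <51 → l++
[3,11] 4+31=35 <51 → l++
[4,11] 5+31=36 <51 → l++
[5,11] 6+31=37 <51 → l++
[6,11] 9+31=40 <51 → l++
[7,11] 15+31=46 <51 → l++
[8,11] 21+31=52 >51 → r--

l=8, r=10, sum=49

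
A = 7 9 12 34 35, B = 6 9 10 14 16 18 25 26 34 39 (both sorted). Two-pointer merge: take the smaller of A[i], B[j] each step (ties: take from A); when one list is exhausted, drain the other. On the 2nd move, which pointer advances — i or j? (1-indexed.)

i

[i=1,j=1] A[i]=7>B[j]=6 take 6 → j++
[i=1,j=2] A[i]=7<=B[j]=9 take 7 → i++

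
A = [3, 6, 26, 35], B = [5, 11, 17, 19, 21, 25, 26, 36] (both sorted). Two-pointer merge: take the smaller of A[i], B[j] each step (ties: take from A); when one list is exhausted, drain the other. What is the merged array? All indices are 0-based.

[3, 5, 6, 11, 17, 19, 21, 25, 26, 26, 35, 36]

i=0 j=0: A[i]=3<=B[j]=5 take 3, i++
i=1 j=0: A[i]=6>B[j]=5 take 5, j++
i=1 j=1: A[i]=6<=B[j]=11 take 6, i++
i=2 j=1: A[i]=26>B[j]=11 take 11, j++
i=2 j=2: A[i]=26>B[j]=17 take 17, j++
i=2 j=3: A[i]=26>B[j]=19 take 19, j++
i=2 j=4: A[i]=26>B[j]=21 take 21, j++
i=2 j=5: A[i]=26>B[j]=25 take 25, j++
i=2 j=6: A[i]=26<=B[j]=26 take 26, i++
i=3 j=6: A[i]=35>B[j]=26 take 26, j++
i=3 j=7: A[i]=35<=B[j]=36 take 35, i++
i=4 j=7: A done, take B[j]=36, j++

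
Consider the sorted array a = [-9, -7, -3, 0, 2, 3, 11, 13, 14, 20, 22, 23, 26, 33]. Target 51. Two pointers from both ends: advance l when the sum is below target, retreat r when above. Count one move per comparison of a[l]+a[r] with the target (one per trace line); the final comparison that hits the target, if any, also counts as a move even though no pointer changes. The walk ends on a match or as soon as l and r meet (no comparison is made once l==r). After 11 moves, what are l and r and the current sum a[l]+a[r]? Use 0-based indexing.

[0,13] -9+33=24 <51 → l++
[1,13] -7+33=26 <51 → l++
[2,13] -3+33=30 <51 → l++
[3,13] 0+33=33 <51 → l++
[4,13] 2+33=35 <51 → l++
[5,13] 3+33=36 <51 → l++
[6,13] 11+33=44 <51 → l++
[7,13] 13+33=46 <51 → l++
[8,13] 14+33=47 <51 → l++
[9,13] 20+33=53 >51 → r--
[9,12] 20+26=46 <51 → l++

l=10, r=12, sum=48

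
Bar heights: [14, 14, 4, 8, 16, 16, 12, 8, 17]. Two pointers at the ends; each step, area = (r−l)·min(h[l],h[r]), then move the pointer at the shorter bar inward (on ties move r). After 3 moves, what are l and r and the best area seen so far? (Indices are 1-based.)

l=4, r=9, best area=112

l=1 r=9: min(14,17)*8=112 best=112 *, l++
l=2 r=9: min(14,17)*7=98 best=112, l++
l=3 r=9: min(4,17)*6=24 best=112, l++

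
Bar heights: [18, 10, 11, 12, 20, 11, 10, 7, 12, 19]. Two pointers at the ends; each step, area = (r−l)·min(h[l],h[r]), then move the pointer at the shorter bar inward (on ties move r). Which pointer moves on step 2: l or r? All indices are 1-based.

l

l=1 r=10: min(18,19)*9=162 best=162 *, l++
l=2 r=10: min(10,19)*8=80 best=162, l++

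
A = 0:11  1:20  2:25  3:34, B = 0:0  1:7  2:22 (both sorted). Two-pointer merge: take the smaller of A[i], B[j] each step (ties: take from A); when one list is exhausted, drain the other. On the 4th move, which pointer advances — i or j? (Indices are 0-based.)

i

i=0 j=0: A[i]=11>B[j]=0 take 0, j++
i=0 j=1: A[i]=11>B[j]=7 take 7, j++
i=0 j=2: A[i]=11<=B[j]=22 take 11, i++
i=1 j=2: A[i]=20<=B[j]=22 take 20, i++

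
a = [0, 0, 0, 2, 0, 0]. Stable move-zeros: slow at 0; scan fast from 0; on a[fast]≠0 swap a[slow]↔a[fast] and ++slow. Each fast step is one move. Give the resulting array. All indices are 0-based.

[2, 0, 0, 0, 0, 0]

slow=0 fast=0: a[fast]=0, fast++
slow=0 fast=1: a[fast]=0, fast++
slow=0 fast=2: a[fast]=0, fast++
slow=0 fast=3: a[fast]=2≠0 swap→a[0]=2, slow++,fast++
slow=1 fast=4: a[fast]=0, fast++
slow=1 fast=5: a[fast]=0, fast++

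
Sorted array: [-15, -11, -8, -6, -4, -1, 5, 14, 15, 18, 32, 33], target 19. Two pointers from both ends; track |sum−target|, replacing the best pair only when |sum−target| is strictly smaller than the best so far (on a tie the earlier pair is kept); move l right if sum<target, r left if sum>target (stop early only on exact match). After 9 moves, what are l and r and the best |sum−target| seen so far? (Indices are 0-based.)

l=6, r=8, best |Δ|=1

l=0 r=11: -15+33=18 d=1 *, l++
l=1 r=11: -11+33=22 d=3, r--
l=1 r=10: -11+32=21 d=2, r--
l=1 r=9: -11+18=7 d=12, l++
l=2 r=9: -8+18=10 d=9, l++
l=3 r=9: -6+18=12 d=7, l++
l=4 r=9: -4+18=14 d=5, l++
l=5 r=9: -1+18=17 d=2, l++
l=6 r=9: 5+18=23 d=4, r--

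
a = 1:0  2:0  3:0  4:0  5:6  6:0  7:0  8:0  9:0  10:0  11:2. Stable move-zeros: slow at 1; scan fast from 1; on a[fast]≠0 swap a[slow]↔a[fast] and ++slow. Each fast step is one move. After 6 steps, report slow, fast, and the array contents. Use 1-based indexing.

slow=1 fast=1: a[fast]=0, fast++
slow=1 fast=2: a[fast]=0, fast++
slow=1 fast=3: a[fast]=0, fast++
slow=1 fast=4: a[fast]=0, fast++
slow=1 fast=5: a[fast]=6≠0 swap→a[1]=6, slow++,fast++
slow=2 fast=6: a[fast]=0, fast++

slow=2, fast=7, a=[6, 0, 0, 0, 0, 0, 0, 0, 0, 0, 2]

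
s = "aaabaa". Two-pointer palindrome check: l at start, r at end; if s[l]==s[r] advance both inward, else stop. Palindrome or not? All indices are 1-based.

[1,6] 'a'=='a' → l++,r--
[2,5] 'a'=='a' → l++,r--
[3,4] 'a'!='b' → stop

not a palindrome (mismatch at 3,4)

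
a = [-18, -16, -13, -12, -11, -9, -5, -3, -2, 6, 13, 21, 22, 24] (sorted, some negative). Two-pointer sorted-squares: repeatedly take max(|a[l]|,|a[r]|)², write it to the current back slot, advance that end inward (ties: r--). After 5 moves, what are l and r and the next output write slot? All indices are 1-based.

[1,14] |-18|<=|24| out[14]=576 → r--
[1,13] |-18|<=|22| out[13]=484 → r--
[1,12] |-18|<=|21| out[12]=441 → r--
[1,11] |-18|>|13| out[11]=324 → l++
[2,11] |-16|>|13| out[10]=256 → l++

l=3, r=11, next write slot=9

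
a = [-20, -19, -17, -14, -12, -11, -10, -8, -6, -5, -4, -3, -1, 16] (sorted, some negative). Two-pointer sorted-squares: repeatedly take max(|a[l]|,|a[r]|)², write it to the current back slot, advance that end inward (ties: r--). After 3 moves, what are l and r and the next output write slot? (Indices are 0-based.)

l=3, r=13, next write slot=10

l=0 r=13: |-20|>|16| out[13]=400, l++
l=1 r=13: |-19|>|16| out[12]=361, l++
l=2 r=13: |-17|>|16| out[11]=289, l++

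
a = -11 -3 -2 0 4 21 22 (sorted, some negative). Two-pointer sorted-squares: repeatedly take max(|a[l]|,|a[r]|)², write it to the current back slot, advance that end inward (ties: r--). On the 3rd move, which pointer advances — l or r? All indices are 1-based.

l

[1,7] |-11|<=|22| out[7]=484 → r--
[1,6] |-11|<=|21| out[6]=441 → r--
[1,5] |-11|>|4| out[5]=121 → l++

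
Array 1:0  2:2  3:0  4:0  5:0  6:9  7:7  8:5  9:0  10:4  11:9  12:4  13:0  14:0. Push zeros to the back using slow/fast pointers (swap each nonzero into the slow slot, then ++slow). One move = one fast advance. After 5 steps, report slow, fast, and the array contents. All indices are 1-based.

(s=1,f=1) a[fast]=0 → fast++
(s=1,f=2) a[fast]=2≠0 swap→a[1]=2 → slow++,fast++
(s=2,f=3) a[fast]=0 → fast++
(s=2,f=4) a[fast]=0 → fast++
(s=2,f=5) a[fast]=0 → fast++

slow=2, fast=6, a=[2, 0, 0, 0, 0, 9, 7, 5, 0, 4, 9, 4, 0, 0]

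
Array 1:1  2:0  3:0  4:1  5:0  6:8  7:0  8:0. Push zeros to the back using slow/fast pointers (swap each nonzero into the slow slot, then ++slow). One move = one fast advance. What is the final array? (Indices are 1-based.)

(s=1,f=1) a[fast]=1≠0 swap→a[1]=1 → slow++,fast++
(s=2,f=2) a[fast]=0 → fast++
(s=2,f=3) a[fast]=0 → fast++
(s=2,f=4) a[fast]=1≠0 swap→a[2]=1 → slow++,fast++
(s=3,f=5) a[fast]=0 → fast++
(s=3,f=6) a[fast]=8≠0 swap→a[3]=8 → slow++,fast++
(s=4,f=7) a[fast]=0 → fast++
(s=4,f=8) a[fast]=0 → fast++

[1, 1, 8, 0, 0, 0, 0, 0]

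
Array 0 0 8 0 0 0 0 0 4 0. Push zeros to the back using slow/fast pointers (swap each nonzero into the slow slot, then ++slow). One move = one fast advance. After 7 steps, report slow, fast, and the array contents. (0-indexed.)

slow=1, fast=7, a=[8, 0, 0, 0, 0, 0, 0, 0, 4, 0]

(s=0,f=0) a[fast]=0 → fast++
(s=0,f=1) a[fast]=0 → fast++
(s=0,f=2) a[fast]=8≠0 swap→a[0]=8 → slow++,fast++
(s=1,f=3) a[fast]=0 → fast++
(s=1,f=4) a[fast]=0 → fast++
(s=1,f=5) a[fast]=0 → fast++
(s=1,f=6) a[fast]=0 → fast++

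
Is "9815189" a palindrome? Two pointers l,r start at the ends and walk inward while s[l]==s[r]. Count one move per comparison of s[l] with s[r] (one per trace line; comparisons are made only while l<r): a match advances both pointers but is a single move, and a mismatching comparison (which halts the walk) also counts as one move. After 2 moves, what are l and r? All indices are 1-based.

[1,7] '9'=='9' → l++,r--
[2,6] '8'=='8' → l++,r--

l=3, r=5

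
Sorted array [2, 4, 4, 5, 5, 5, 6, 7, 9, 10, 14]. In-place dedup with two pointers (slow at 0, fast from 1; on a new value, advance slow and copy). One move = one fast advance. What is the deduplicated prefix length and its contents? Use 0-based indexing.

slow=0 fast=1: a[fast]=4≠a[slow]=2 write a[1]=4, slow++,fast++
slow=1 fast=2: a[fast]=4=a[slow] dup, fast++
slow=1 fast=3: a[fast]=5≠a[slow]=4 write a[2]=5, slow++,fast++
slow=2 fast=4: a[fast]=5=a[slow] dup, fast++
slow=2 fast=5: a[fast]=5=a[slow] dup, fast++
slow=2 fast=6: a[fast]=6≠a[slow]=5 write a[3]=6, slow++,fast++
slow=3 fast=7: a[fast]=7≠a[slow]=6 write a[4]=7, slow++,fast++
slow=4 fast=8: a[fast]=9≠a[slow]=7 write a[5]=9, slow++,fast++
slow=5 fast=9: a[fast]=10≠a[slow]=9 write a[6]=10, slow++,fast++
slow=6 fast=10: a[fast]=14≠a[slow]=10 write a[7]=14, slow++,fast++

length 8; prefix = [2, 4, 5, 6, 7, 9, 10, 14]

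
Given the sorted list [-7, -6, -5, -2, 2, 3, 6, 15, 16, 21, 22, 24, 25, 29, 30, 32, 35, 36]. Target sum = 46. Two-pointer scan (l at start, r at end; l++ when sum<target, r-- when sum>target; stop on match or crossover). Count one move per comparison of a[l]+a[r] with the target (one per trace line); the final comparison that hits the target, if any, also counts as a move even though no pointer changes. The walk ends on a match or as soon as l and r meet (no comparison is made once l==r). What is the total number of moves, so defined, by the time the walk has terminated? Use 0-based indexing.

12 moves

[0,17] -7+36=29 <46 → l++
[1,17] -6+36=30 <46 → l++
[2,17] -5+36=31 <46 → l++
[3,17] -2+36=34 <46 → l++
[4,17] 2+36=38 <46 → l++
[5,17] 3+36=39 <46 → l++
[6,17] 6+36=42 <46 → l++
[7,17] 15+36=51 >46 → r--
[7,16] 15+35=50 >46 → r--
[7,15] 15+32=47 >46 → r--
[7,14] 15+30=45 <46 → l++
[8,14] 16+30=46 → found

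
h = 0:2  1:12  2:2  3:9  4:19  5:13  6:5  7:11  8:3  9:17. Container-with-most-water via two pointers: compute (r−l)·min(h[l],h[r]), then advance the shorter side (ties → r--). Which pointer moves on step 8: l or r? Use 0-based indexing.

l=0 r=9: min(2,17)*9=18 best=18 *, l++
l=1 r=9: min(12,17)*8=96 best=96 *, l++
l=2 r=9: min(2,17)*7=14 best=96, l++
l=3 r=9: min(9,17)*6=54 best=96, l++
l=4 r=9: min(19,17)*5=85 best=96, r--
l=4 r=8: min(19,3)*4=12 best=96, r--
l=4 r=7: min(19,11)*3=33 best=96, r--
l=4 r=6: min(19,5)*2=10 best=96, r--

r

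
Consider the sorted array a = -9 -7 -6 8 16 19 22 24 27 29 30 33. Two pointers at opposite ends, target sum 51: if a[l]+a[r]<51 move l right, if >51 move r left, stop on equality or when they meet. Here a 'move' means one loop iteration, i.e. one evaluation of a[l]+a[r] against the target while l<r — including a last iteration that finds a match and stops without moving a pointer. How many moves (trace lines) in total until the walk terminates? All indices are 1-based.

9 moves

[1,12] -9+33=24 <51 → l++
[2,12] -7+33=26 <51 → l++
[3,12] -6+33=27 <51 → l++
[4,12] 8+33=41 <51 → l++
[5,12] 16+33=49 <51 → l++
[6,12] 19+33=52 >51 → r--
[6,11] 19+30=49 <51 → l++
[7,11] 22+30=52 >51 → r--
[7,10] 22+29=51 → found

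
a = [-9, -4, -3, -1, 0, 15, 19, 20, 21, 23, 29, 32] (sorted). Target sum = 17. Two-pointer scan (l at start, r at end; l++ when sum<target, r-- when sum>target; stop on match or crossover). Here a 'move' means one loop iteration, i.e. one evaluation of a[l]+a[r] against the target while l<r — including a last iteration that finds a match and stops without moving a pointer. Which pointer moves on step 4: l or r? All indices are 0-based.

l=0 r=11: -9+32=23 >17, r--
l=0 r=10: -9+29=20 >17, r--
l=0 r=9: -9+23=14 <17, l++
l=1 r=9: -4+23=19 >17, r--

r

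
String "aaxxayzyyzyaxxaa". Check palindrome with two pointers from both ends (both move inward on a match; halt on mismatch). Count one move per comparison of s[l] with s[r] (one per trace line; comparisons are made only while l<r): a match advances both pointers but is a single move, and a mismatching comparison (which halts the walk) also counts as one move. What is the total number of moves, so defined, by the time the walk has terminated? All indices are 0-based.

[0,15] 'a'=='a' → l++,r--
[1,14] 'a'=='a' → l++,r--
[2,13] 'x'=='x' → l++,r--
[3,12] 'x'=='x' → l++,r--
[4,11] 'a'=='a' → l++,r--
[5,10] 'y'=='y' → l++,r--
[6,9] 'z'=='z' → l++,r--
[7,8] 'y'=='y' → l++,r--

8 moves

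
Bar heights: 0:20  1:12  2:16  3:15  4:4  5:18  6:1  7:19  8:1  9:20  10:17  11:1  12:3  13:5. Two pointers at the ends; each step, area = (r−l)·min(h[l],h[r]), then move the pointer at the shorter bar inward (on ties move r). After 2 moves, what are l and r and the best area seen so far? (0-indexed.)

l=0 r=13: min(20,5)*13=65 best=65 *, r--
l=0 r=12: min(20,3)*12=36 best=65, r--

l=0, r=11, best area=65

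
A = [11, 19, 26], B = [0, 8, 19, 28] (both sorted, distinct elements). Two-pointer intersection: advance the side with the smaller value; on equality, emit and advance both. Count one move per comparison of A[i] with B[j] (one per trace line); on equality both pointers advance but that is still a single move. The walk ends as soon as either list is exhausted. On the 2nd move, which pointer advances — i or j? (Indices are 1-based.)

i=1 j=1: 11>0, j++
i=1 j=2: 11>8, j++

j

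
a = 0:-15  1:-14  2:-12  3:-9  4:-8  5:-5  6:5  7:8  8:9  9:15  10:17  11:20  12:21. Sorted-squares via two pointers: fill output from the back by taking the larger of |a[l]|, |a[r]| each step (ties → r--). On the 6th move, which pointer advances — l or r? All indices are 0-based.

[0,12] |-15|<=|21| out[12]=441 → r--
[0,11] |-15|<=|20| out[11]=400 → r--
[0,10] |-15|<=|17| out[10]=289 → r--
[0,9] |-15|<=|15| out[9]=225 → r--
[0,8] |-15|>|9| out[8]=225 → l++
[1,8] |-14|>|9| out[7]=196 → l++

l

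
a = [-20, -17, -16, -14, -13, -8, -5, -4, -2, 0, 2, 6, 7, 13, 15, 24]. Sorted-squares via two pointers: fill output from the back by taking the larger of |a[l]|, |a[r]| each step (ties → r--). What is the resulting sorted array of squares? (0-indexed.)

[0, 4, 4, 16, 25, 36, 49, 64, 169, 169, 196, 225, 256, 289, 400, 576]

l=0 r=15: |-20|<=|24| out[15]=576, r--
l=0 r=14: |-20|>|15| out[14]=400, l++
l=1 r=14: |-17|>|15| out[13]=289, l++
l=2 r=14: |-16|>|15| out[12]=256, l++
l=3 r=14: |-14|<=|15| out[11]=225, r--
l=3 r=13: |-14|>|13| out[10]=196, l++
l=4 r=13: |-13|<=|13| out[9]=169, r--
l=4 r=12: |-13|>|7| out[8]=169, l++
l=5 r=12: |-8|>|7| out[7]=64, l++
l=6 r=12: |-5|<=|7| out[6]=49, r--
l=6 r=11: |-5|<=|6| out[5]=36, r--
l=6 r=10: |-5|>|2| out[4]=25, l++
l=7 r=10: |-4|>|2| out[3]=16, l++
l=8 r=10: |-2|<=|2| out[2]=4, r--
l=8 r=9: |-2|>|0| out[1]=4, l++
l=9 r=9: |0|<=|0| out[0]=0, r--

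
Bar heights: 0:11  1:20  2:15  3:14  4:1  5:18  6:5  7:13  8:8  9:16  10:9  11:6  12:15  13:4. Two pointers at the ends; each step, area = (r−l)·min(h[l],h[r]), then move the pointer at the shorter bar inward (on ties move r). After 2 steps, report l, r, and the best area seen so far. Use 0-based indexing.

l=1, r=12, best area=132

[0,13] min(11,4)*13=52 best=52 * → r--
[0,12] min(11,15)*12=132 best=132 * → l++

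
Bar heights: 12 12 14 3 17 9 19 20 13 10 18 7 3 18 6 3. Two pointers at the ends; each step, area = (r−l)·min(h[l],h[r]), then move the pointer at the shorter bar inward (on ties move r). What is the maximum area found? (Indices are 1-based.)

[1,16] min(12,3)*15=45 best=45 * → r--
[1,15] min(12,6)*14=84 best=84 * → r--
[1,14] min(12,18)*13=156 best=156 * → l++
[2,14] min(12,18)*12=144 best=156 → l++
[3,14] min(14,18)*11=154 best=156 → l++
[4,14] min(3,18)*10=30 best=156 → l++
[5,14] min(17,18)*9=153 best=156 → l++
[6,14] min(9,18)*8=72 best=156 → l++
[7,14] min(19,18)*7=126 best=156 → r--
[7,13] min(19,3)*6=18 best=156 → r--
[7,12] min(19,7)*5=35 best=156 → r--
[7,11] min(19,18)*4=72 best=156 → r--
[7,10] min(19,10)*3=30 best=156 → r--
[7,9] min(19,13)*2=26 best=156 → r--
[7,8] min(19,20)*1=19 best=156 → l++

max area = 156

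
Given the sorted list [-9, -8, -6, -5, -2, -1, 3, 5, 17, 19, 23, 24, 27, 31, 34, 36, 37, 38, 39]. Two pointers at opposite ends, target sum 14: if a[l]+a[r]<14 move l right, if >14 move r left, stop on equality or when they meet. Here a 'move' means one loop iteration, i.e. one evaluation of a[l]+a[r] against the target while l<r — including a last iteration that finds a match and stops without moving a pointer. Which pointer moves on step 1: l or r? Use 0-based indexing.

[0,18] -9+39=30 >14 → r--

r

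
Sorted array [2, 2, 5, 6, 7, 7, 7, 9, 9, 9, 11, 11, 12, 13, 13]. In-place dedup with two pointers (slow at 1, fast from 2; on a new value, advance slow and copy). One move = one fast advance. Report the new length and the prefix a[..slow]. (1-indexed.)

slow=1 fast=2: a[fast]=2=a[slow] dup, fast++
slow=1 fast=3: a[fast]=5≠a[slow]=2 write a[2]=5, slow++,fast++
slow=2 fast=4: a[fast]=6≠a[slow]=5 write a[3]=6, slow++,fast++
slow=3 fast=5: a[fast]=7≠a[slow]=6 write a[4]=7, slow++,fast++
slow=4 fast=6: a[fast]=7=a[slow] dup, fast++
slow=4 fast=7: a[fast]=7=a[slow] dup, fast++
slow=4 fast=8: a[fast]=9≠a[slow]=7 write a[5]=9, slow++,fast++
slow=5 fast=9: a[fast]=9=a[slow] dup, fast++
slow=5 fast=10: a[fast]=9=a[slow] dup, fast++
slow=5 fast=11: a[fast]=11≠a[slow]=9 write a[6]=11, slow++,fast++
slow=6 fast=12: a[fast]=11=a[slow] dup, fast++
slow=6 fast=13: a[fast]=12≠a[slow]=11 write a[7]=12, slow++,fast++
slow=7 fast=14: a[fast]=13≠a[slow]=12 write a[8]=13, slow++,fast++
slow=8 fast=15: a[fast]=13=a[slow] dup, fast++

length 8; prefix = [2, 5, 6, 7, 9, 11, 12, 13]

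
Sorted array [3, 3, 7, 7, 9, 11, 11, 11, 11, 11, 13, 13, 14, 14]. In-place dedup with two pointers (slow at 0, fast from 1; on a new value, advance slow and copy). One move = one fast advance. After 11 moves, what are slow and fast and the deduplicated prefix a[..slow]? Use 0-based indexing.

slow=4, fast=12, prefix=[3, 7, 9, 11, 13]

slow=0 fast=1: a[fast]=3=a[slow] dup, fast++
slow=0 fast=2: a[fast]=7≠a[slow]=3 write a[1]=7, slow++,fast++
slow=1 fast=3: a[fast]=7=a[slow] dup, fast++
slow=1 fast=4: a[fast]=9≠a[slow]=7 write a[2]=9, slow++,fast++
slow=2 fast=5: a[fast]=11≠a[slow]=9 write a[3]=11, slow++,fast++
slow=3 fast=6: a[fast]=11=a[slow] dup, fast++
slow=3 fast=7: a[fast]=11=a[slow] dup, fast++
slow=3 fast=8: a[fast]=11=a[slow] dup, fast++
slow=3 fast=9: a[fast]=11=a[slow] dup, fast++
slow=3 fast=10: a[fast]=13≠a[slow]=11 write a[4]=13, slow++,fast++
slow=4 fast=11: a[fast]=13=a[slow] dup, fast++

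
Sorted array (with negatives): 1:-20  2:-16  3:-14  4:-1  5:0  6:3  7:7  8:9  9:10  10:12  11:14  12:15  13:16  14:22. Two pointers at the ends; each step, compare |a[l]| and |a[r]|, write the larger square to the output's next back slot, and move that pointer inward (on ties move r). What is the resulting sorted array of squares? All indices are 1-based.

l=1 r=14: |-20|<=|22| out[14]=484, r--
l=1 r=13: |-20|>|16| out[13]=400, l++
l=2 r=13: |-16|<=|16| out[12]=256, r--
l=2 r=12: |-16|>|15| out[11]=256, l++
l=3 r=12: |-14|<=|15| out[10]=225, r--
l=3 r=11: |-14|<=|14| out[9]=196, r--
l=3 r=10: |-14|>|12| out[8]=196, l++
l=4 r=10: |-1|<=|12| out[7]=144, r--
l=4 r=9: |-1|<=|10| out[6]=100, r--
l=4 r=8: |-1|<=|9| out[5]=81, r--
l=4 r=7: |-1|<=|7| out[4]=49, r--
l=4 r=6: |-1|<=|3| out[3]=9, r--
l=4 r=5: |-1|>|0| out[2]=1, l++
l=5 r=5: |0|<=|0| out[1]=0, r--

[0, 1, 9, 49, 81, 100, 144, 196, 196, 225, 256, 256, 400, 484]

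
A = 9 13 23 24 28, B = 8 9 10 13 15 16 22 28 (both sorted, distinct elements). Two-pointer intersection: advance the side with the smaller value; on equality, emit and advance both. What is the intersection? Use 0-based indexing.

intersection = [9, 13, 28]

i=0 j=0: 9>8, j++
i=0 j=1: 9==9 emit, i++,j++
i=1 j=2: 13>10, j++
i=1 j=3: 13==13 emit, i++,j++
i=2 j=4: 23>15, j++
i=2 j=5: 23>16, j++
i=2 j=6: 23>22, j++
i=2 j=7: 23<28, i++
i=3 j=7: 24<28, i++
i=4 j=7: 28==28 emit, i++,j++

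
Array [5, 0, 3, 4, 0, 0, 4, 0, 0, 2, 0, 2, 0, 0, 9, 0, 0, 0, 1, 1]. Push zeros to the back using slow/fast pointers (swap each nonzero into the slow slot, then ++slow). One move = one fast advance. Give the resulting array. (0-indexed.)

[5, 3, 4, 4, 2, 2, 9, 1, 1, 0, 0, 0, 0, 0, 0, 0, 0, 0, 0, 0]

(s=0,f=0) a[fast]=5≠0 swap→a[0]=5 → slow++,fast++
(s=1,f=1) a[fast]=0 → fast++
(s=1,f=2) a[fast]=3≠0 swap→a[1]=3 → slow++,fast++
(s=2,f=3) a[fast]=4≠0 swap→a[2]=4 → slow++,fast++
(s=3,f=4) a[fast]=0 → fast++
(s=3,f=5) a[fast]=0 → fast++
(s=3,f=6) a[fast]=4≠0 swap→a[3]=4 → slow++,fast++
(s=4,f=7) a[fast]=0 → fast++
(s=4,f=8) a[fast]=0 → fast++
(s=4,f=9) a[fast]=2≠0 swap→a[4]=2 → slow++,fast++
(s=5,f=10) a[fast]=0 → fast++
(s=5,f=11) a[fast]=2≠0 swap→a[5]=2 → slow++,fast++
(s=6,f=12) a[fast]=0 → fast++
(s=6,f=13) a[fast]=0 → fast++
(s=6,f=14) a[fast]=9≠0 swap→a[6]=9 → slow++,fast++
(s=7,f=15) a[fast]=0 → fast++
(s=7,f=16) a[fast]=0 → fast++
(s=7,f=17) a[fast]=0 → fast++
(s=7,f=18) a[fast]=1≠0 swap→a[7]=1 → slow++,fast++
(s=8,f=19) a[fast]=1≠0 swap→a[8]=1 → slow++,fast++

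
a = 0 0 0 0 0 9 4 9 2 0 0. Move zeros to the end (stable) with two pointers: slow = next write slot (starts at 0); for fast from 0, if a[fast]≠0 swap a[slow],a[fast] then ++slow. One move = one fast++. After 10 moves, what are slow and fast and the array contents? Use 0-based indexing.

slow=4, fast=10, a=[9, 4, 9, 2, 0, 0, 0, 0, 0, 0, 0]

slow=0 fast=0: a[fast]=0, fast++
slow=0 fast=1: a[fast]=0, fast++
slow=0 fast=2: a[fast]=0, fast++
slow=0 fast=3: a[fast]=0, fast++
slow=0 fast=4: a[fast]=0, fast++
slow=0 fast=5: a[fast]=9≠0 swap→a[0]=9, slow++,fast++
slow=1 fast=6: a[fast]=4≠0 swap→a[1]=4, slow++,fast++
slow=2 fast=7: a[fast]=9≠0 swap→a[2]=9, slow++,fast++
slow=3 fast=8: a[fast]=2≠0 swap→a[3]=2, slow++,fast++
slow=4 fast=9: a[fast]=0, fast++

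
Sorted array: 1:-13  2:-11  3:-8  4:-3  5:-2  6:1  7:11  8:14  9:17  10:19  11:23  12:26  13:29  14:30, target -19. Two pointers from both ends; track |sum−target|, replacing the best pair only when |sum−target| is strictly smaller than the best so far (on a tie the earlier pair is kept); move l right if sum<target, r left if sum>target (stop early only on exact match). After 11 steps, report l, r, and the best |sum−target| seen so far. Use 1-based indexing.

l=1, r=3, best |Δ|=3

[1,14] -13+30=17 d=36 * → r--
[1,13] -13+29=16 d=35 * → r--
[1,12] -13+26=13 d=32 * → r--
[1,11] -13+23=10 d=29 * → r--
[1,10] -13+19=6 d=25 * → r--
[1,9] -13+17=4 d=23 * → r--
[1,8] -13+14=1 d=20 * → r--
[1,7] -13+11=-2 d=17 * → r--
[1,6] -13+1=-12 d=7 * → r--
[1,5] -13+-2=-15 d=4 * → r--
[1,4] -13+-3=-16 d=3 * → r--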